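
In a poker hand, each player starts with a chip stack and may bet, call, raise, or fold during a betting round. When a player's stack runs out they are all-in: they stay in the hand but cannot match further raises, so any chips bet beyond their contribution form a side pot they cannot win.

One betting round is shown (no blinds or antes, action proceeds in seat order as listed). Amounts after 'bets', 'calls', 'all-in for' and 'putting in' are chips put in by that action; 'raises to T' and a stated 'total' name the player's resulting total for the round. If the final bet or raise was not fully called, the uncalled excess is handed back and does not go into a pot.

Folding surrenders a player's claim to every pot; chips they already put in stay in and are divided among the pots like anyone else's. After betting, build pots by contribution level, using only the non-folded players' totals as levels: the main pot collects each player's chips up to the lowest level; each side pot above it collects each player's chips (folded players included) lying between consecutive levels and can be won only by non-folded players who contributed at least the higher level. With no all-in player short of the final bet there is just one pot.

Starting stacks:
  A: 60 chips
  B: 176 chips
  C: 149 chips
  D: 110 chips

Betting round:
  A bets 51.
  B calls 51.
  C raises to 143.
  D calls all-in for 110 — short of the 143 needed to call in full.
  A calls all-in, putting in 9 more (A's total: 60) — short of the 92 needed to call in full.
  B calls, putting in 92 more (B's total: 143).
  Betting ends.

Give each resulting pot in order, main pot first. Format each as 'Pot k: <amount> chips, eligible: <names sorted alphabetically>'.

Contributions: A=60, B=143, C=143, D=110
Pot levels (distinct totals of non-folded players): 60, 110, 143
Layer 1-60: 60 each from A, B, C, D = 60*4 = 240 chips; eligible A, B, C, D
Layer 61-110: 50 each from B, C, D = 50*3 = 150 chips; eligible B, C, D
Layer 111-143: 33 each from B, C = 33*2 = 66 chips; eligible B, C

Pot 1: 240 chips, eligible: A, B, C, D
Pot 2: 150 chips, eligible: B, C, D
Pot 3: 66 chips, eligible: B, C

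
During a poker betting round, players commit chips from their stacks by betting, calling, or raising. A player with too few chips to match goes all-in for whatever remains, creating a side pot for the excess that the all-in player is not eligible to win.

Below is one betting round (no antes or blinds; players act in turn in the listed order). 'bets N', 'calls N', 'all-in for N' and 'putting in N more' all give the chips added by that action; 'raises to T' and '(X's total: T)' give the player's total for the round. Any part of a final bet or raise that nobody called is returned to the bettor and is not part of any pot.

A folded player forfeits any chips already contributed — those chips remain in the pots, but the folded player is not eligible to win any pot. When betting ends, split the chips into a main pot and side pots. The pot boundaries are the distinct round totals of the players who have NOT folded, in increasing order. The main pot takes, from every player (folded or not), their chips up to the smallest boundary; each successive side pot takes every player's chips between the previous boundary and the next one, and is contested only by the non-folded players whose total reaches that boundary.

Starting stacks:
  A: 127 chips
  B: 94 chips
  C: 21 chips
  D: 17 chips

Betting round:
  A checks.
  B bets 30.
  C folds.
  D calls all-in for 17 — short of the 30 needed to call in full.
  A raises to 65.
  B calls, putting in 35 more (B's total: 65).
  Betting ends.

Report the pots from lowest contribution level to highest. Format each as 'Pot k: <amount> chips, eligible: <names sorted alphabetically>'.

Pot 1: 51 chips, eligible: A, B, D
Pot 2: 96 chips, eligible: A, B

Derivation:
Contributions: A=65, B=65, D=17
Folded: C
Pot levels (distinct totals of non-folded players): 17, 65
Layer 1-17: 17 each from A, B, D = 17*3 = 51 chips; eligible A, B, D
Layer 18-65: 48 each from A, B = 48*2 = 96 chips; eligible A, B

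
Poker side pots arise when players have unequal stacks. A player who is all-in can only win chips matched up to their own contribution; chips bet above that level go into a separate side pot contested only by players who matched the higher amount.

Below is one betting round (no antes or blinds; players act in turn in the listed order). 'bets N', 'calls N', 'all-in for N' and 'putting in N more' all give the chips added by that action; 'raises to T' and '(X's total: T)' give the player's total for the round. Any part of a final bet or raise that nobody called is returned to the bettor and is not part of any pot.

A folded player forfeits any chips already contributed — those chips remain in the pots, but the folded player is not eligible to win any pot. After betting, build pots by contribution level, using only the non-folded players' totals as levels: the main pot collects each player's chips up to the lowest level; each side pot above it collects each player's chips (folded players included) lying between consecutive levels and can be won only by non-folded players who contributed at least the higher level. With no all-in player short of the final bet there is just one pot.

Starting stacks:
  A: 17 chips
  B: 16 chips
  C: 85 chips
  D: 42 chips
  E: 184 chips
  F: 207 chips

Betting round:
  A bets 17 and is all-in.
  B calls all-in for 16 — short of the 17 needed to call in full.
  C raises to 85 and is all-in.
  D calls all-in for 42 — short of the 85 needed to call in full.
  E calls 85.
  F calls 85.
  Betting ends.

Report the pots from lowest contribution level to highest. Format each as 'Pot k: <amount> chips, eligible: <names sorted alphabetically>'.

Pot 1: 96 chips, eligible: A, B, C, D, E, F
Pot 2: 5 chips, eligible: A, C, D, E, F
Pot 3: 100 chips, eligible: C, D, E, F
Pot 4: 129 chips, eligible: C, E, F

Derivation:
Contributions: A=17, B=16, C=85, D=42, E=85, F=85
Pot levels (distinct totals of non-folded players): 16, 17, 42, 85
Layer 1-16: 16 each from A, B, C, D, E, F = 16*6 = 96 chips; eligible A, B, C, D, E, F
Layer 17-17: 1 each from A, C, D, E, F = 1*5 = 5 chips; eligible A, C, D, E, F
Layer 18-42: 25 each from C, D, E, F = 25*4 = 100 chips; eligible C, D, E, F
Layer 43-85: 43 each from C, E, F = 43*3 = 129 chips; eligible C, E, F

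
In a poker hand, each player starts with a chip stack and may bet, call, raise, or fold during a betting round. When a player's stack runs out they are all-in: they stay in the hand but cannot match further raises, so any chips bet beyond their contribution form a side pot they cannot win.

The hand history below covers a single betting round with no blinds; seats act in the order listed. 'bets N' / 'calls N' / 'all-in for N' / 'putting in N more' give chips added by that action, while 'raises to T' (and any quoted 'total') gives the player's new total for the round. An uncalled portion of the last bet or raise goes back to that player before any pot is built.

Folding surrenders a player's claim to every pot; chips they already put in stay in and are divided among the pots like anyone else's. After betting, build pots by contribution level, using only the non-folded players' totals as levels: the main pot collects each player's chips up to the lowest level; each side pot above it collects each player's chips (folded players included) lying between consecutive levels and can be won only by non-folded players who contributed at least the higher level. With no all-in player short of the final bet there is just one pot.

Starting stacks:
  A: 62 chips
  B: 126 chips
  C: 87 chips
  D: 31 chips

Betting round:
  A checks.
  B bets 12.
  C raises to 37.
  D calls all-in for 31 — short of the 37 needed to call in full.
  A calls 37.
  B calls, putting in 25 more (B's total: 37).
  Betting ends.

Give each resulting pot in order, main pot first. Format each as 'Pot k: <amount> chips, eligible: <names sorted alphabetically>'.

Contributions: A=37, B=37, C=37, D=31
Pot levels (distinct totals of non-folded players): 31, 37
Layer 1-31: 31 each from A, B, C, D = 31*4 = 124 chips; eligible A, B, C, D
Layer 32-37: 6 each from A, B, C = 6*3 = 18 chips; eligible A, B, C

Pot 1: 124 chips, eligible: A, B, C, D
Pot 2: 18 chips, eligible: A, B, C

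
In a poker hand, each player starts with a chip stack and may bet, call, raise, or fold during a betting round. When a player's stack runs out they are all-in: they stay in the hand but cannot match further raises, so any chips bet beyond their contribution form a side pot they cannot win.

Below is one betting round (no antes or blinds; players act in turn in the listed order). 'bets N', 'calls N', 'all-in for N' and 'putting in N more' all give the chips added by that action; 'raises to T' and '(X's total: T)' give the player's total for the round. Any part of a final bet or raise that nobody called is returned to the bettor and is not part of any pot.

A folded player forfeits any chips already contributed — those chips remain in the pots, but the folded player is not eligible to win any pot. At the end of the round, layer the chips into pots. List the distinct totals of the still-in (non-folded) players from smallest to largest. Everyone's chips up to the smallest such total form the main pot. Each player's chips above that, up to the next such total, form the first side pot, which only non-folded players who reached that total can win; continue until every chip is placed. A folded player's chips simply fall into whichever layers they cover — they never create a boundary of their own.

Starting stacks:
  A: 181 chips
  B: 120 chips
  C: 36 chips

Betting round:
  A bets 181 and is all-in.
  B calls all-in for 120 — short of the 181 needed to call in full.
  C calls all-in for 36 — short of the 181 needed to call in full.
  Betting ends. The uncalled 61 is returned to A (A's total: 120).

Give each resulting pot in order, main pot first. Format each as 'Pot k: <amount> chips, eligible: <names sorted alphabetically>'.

Contributions (after 61 returned to A): A=120, B=120, C=36
Pot levels (distinct totals of non-folded players): 36, 120
Layer 1-36: 36 each from A, B, C = 36*3 = 108 chips; eligible A, B, C
Layer 37-120: 84 each from A, B = 84*2 = 168 chips; eligible A, B

Pot 1: 108 chips, eligible: A, B, C
Pot 2: 168 chips, eligible: A, B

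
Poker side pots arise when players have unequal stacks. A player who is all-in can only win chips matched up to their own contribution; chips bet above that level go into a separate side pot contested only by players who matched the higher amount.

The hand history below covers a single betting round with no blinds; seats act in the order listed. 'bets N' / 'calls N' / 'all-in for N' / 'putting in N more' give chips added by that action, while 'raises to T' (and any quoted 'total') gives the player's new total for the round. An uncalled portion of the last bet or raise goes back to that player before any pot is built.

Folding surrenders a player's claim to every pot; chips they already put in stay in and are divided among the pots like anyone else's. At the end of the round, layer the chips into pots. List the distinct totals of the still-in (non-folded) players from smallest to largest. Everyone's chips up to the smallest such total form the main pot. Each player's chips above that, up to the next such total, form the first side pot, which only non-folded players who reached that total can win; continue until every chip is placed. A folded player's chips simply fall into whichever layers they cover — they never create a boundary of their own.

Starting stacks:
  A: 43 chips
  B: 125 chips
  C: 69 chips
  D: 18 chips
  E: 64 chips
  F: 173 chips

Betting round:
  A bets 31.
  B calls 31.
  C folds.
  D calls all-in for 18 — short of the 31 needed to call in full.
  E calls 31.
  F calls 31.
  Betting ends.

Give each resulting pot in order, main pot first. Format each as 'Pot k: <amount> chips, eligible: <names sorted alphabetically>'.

Pot 1: 90 chips, eligible: A, B, D, E, F
Pot 2: 52 chips, eligible: A, B, E, F

Derivation:
Contributions: A=31, B=31, D=18, E=31, F=31
Folded: C
Pot levels (distinct totals of non-folded players): 18, 31
Layer 1-18: 18 each from A, B, D, E, F = 18*5 = 90 chips; eligible A, B, D, E, F
Layer 19-31: 13 each from A, B, E, F = 13*4 = 52 chips; eligible A, B, E, F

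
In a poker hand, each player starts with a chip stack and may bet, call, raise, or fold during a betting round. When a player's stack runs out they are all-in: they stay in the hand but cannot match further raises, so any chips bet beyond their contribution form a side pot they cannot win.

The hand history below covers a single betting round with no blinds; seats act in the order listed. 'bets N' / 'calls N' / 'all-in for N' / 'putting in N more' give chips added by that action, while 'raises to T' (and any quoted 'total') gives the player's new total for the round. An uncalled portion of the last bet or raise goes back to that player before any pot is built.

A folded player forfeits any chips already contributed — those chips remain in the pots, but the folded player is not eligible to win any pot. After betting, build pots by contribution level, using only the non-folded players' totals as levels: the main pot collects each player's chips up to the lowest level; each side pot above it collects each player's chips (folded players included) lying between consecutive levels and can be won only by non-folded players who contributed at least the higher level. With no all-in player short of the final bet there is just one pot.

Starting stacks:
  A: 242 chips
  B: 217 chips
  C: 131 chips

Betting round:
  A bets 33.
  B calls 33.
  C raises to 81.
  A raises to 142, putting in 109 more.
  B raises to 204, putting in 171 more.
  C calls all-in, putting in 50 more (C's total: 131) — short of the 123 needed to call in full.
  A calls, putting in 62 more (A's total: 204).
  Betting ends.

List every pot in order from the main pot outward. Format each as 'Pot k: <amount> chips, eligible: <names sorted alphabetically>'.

Contributions: A=204, B=204, C=131
Pot levels (distinct totals of non-folded players): 131, 204
Layer 1-131: 131 each from A, B, C = 131*3 = 393 chips; eligible A, B, C
Layer 132-204: 73 each from A, B = 73*2 = 146 chips; eligible A, B

Pot 1: 393 chips, eligible: A, B, C
Pot 2: 146 chips, eligible: A, B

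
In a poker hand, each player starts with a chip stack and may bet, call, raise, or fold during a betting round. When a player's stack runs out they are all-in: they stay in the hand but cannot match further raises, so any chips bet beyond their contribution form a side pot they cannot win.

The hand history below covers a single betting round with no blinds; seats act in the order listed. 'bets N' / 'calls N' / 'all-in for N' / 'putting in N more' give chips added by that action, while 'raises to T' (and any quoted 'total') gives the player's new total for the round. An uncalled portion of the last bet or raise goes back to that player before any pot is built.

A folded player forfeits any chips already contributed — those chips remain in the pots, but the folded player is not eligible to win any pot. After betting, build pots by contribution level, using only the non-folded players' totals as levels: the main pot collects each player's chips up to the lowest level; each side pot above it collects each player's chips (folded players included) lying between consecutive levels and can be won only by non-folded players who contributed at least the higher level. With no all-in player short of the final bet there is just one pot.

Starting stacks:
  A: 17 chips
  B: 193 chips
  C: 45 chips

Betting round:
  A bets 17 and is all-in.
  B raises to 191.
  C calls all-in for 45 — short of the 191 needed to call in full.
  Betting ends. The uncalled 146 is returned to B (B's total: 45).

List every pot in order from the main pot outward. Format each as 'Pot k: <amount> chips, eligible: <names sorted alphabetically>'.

Contributions (after 146 returned to B): A=17, B=45, C=45
Pot levels (distinct totals of non-folded players): 17, 45
Layer 1-17: 17 each from A, B, C = 17*3 = 51 chips; eligible A, B, C
Layer 18-45: 28 each from B, C = 28*2 = 56 chips; eligible B, C

Pot 1: 51 chips, eligible: A, B, C
Pot 2: 56 chips, eligible: B, C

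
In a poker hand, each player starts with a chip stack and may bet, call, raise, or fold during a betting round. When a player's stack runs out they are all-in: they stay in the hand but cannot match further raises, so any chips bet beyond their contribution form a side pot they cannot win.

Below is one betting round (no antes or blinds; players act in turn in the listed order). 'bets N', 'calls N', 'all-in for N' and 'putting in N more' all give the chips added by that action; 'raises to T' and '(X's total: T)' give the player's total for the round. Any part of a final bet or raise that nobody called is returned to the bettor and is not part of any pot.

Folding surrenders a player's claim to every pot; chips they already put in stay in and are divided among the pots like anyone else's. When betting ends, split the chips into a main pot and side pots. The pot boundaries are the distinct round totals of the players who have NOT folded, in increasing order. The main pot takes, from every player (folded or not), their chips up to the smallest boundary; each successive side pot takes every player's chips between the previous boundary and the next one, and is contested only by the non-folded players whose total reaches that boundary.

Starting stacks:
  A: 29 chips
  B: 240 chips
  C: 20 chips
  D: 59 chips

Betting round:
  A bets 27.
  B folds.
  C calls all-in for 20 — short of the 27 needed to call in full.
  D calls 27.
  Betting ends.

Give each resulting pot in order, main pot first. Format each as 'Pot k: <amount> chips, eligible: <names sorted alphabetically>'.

Contributions: A=27, C=20, D=27
Folded: B
Pot levels (distinct totals of non-folded players): 20, 27
Layer 1-20: 20 each from A, C, D = 20*3 = 60 chips; eligible A, C, D
Layer 21-27: 7 each from A, D = 7*2 = 14 chips; eligible A, D

Pot 1: 60 chips, eligible: A, C, D
Pot 2: 14 chips, eligible: A, D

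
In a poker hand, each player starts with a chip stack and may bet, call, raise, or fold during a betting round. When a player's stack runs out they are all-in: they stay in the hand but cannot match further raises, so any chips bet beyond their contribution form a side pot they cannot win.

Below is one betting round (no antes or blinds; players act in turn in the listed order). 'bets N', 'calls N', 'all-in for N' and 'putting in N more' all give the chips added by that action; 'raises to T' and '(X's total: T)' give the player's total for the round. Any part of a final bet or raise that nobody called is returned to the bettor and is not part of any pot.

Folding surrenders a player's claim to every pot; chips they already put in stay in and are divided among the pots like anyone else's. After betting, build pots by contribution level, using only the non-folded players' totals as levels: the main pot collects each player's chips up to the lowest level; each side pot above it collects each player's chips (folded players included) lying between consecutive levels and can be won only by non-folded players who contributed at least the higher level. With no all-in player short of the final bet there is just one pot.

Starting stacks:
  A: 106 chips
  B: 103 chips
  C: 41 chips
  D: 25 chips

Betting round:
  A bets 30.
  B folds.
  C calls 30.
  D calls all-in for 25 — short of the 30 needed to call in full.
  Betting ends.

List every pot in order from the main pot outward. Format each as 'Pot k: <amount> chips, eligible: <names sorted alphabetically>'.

Pot 1: 75 chips, eligible: A, C, D
Pot 2: 10 chips, eligible: A, C

Derivation:
Contributions: A=30, C=30, D=25
Folded: B
Pot levels (distinct totals of non-folded players): 25, 30
Layer 1-25: 25 each from A, C, D = 25*3 = 75 chips; eligible A, C, D
Layer 26-30: 5 each from A, C = 5*2 = 10 chips; eligible A, C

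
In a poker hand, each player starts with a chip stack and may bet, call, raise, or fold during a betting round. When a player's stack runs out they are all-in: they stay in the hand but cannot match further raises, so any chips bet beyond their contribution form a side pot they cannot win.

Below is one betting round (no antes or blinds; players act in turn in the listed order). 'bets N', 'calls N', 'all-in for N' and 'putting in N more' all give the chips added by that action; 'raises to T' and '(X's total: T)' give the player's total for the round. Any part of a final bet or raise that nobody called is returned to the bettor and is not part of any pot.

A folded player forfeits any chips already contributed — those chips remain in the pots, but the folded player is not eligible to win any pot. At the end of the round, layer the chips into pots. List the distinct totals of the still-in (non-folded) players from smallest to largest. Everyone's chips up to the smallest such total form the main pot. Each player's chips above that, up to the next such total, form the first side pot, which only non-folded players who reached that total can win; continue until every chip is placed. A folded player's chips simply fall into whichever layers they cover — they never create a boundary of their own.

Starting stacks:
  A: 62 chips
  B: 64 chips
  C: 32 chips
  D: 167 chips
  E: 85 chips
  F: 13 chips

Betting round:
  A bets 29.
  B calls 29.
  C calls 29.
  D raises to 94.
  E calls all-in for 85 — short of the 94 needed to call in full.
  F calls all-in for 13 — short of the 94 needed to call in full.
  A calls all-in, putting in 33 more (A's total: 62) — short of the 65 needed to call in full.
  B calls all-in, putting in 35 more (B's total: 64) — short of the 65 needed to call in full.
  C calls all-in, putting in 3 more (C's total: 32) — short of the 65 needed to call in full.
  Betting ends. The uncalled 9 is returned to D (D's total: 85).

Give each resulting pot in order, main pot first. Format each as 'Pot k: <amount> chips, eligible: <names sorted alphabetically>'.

Contributions (after 9 returned to D): A=62, B=64, C=32, D=85, E=85, F=13
Pot levels (distinct totals of non-folded players): 13, 32, 62, 64, 85
Layer 1-13: 13 each from A, B, C, D, E, F = 13*6 = 78 chips; eligible A, B, C, D, E, F
Layer 14-32: 19 each from A, B, C, D, E = 19*5 = 95 chips; eligible A, B, C, D, E
Layer 33-62: 30 each from A, B, D, E = 30*4 = 120 chips; eligible A, B, D, E
Layer 63-64: 2 each from B, D, E = 2*3 = 6 chips; eligible B, D, E
Layer 65-85: 21 each from D, E = 21*2 = 42 chips; eligible D, E

Pot 1: 78 chips, eligible: A, B, C, D, E, F
Pot 2: 95 chips, eligible: A, B, C, D, E
Pot 3: 120 chips, eligible: A, B, D, E
Pot 4: 6 chips, eligible: B, D, E
Pot 5: 42 chips, eligible: D, E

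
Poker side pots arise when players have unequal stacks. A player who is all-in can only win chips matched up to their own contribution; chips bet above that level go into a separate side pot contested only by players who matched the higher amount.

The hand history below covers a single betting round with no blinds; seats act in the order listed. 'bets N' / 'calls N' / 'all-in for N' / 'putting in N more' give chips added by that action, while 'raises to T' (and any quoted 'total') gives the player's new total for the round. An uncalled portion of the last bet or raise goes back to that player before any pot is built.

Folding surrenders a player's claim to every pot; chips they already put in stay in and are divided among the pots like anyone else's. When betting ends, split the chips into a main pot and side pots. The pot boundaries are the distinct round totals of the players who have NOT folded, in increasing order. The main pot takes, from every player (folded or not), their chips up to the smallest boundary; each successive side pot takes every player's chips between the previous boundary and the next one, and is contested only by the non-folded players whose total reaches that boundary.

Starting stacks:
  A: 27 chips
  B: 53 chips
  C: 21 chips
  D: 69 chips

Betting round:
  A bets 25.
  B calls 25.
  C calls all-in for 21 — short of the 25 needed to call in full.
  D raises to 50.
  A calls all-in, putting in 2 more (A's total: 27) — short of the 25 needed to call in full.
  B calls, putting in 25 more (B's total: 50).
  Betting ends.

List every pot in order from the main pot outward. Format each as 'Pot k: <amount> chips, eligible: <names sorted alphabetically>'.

Pot 1: 84 chips, eligible: A, B, C, D
Pot 2: 18 chips, eligible: A, B, D
Pot 3: 46 chips, eligible: B, D

Derivation:
Contributions: A=27, B=50, C=21, D=50
Pot levels (distinct totals of non-folded players): 21, 27, 50
Layer 1-21: 21 each from A, B, C, D = 21*4 = 84 chips; eligible A, B, C, D
Layer 22-27: 6 each from A, B, D = 6*3 = 18 chips; eligible A, B, D
Layer 28-50: 23 each from B, D = 23*2 = 46 chips; eligible B, D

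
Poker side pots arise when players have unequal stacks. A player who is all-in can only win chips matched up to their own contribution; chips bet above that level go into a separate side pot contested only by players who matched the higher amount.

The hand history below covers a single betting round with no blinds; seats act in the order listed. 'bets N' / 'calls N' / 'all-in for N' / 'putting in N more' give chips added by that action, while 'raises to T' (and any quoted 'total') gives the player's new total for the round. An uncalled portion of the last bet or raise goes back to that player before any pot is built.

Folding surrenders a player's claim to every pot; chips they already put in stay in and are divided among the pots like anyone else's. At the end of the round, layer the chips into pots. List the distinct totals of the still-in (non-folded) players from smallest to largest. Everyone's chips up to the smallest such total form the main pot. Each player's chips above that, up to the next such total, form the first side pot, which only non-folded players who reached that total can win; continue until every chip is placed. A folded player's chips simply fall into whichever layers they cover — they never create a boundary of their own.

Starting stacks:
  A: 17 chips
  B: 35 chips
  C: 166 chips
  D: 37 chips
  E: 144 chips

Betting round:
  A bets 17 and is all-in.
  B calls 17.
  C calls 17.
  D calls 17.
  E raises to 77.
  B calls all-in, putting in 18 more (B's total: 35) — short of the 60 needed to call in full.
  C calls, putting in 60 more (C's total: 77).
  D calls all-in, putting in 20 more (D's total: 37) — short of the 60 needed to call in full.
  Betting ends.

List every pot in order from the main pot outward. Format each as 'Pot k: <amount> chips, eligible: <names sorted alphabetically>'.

Contributions: A=17, B=35, C=77, D=37, E=77
Pot levels (distinct totals of non-folded players): 17, 35, 37, 77
Layer 1-17: 17 each from A, B, C, D, E = 17*5 = 85 chips; eligible A, B, C, D, E
Layer 18-35: 18 each from B, C, D, E = 18*4 = 72 chips; eligible B, C, D, E
Layer 36-37: 2 each from C, D, E = 2*3 = 6 chips; eligible C, D, E
Layer 38-77: 40 each from C, E = 40*2 = 80 chips; eligible C, E

Pot 1: 85 chips, eligible: A, B, C, D, E
Pot 2: 72 chips, eligible: B, C, D, E
Pot 3: 6 chips, eligible: C, D, E
Pot 4: 80 chips, eligible: C, E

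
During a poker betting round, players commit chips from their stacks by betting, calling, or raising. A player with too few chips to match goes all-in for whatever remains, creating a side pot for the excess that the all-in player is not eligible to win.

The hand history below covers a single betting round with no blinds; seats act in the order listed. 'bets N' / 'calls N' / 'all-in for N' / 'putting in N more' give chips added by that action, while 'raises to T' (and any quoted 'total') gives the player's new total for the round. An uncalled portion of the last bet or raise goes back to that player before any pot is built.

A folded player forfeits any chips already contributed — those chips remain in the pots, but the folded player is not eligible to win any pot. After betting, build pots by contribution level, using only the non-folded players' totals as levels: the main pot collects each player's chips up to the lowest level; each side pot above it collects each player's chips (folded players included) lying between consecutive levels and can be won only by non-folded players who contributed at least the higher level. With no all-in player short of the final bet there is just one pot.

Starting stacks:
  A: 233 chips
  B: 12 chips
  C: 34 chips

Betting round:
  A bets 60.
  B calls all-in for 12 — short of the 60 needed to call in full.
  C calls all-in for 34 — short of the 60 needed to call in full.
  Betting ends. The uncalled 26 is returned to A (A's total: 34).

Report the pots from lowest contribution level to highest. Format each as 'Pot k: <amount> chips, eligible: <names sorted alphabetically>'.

Pot 1: 36 chips, eligible: A, B, C
Pot 2: 44 chips, eligible: A, C

Derivation:
Contributions (after 26 returned to A): A=34, B=12, C=34
Pot levels (distinct totals of non-folded players): 12, 34
Layer 1-12: 12 each from A, B, C = 12*3 = 36 chips; eligible A, B, C
Layer 13-34: 22 each from A, C = 22*2 = 44 chips; eligible A, C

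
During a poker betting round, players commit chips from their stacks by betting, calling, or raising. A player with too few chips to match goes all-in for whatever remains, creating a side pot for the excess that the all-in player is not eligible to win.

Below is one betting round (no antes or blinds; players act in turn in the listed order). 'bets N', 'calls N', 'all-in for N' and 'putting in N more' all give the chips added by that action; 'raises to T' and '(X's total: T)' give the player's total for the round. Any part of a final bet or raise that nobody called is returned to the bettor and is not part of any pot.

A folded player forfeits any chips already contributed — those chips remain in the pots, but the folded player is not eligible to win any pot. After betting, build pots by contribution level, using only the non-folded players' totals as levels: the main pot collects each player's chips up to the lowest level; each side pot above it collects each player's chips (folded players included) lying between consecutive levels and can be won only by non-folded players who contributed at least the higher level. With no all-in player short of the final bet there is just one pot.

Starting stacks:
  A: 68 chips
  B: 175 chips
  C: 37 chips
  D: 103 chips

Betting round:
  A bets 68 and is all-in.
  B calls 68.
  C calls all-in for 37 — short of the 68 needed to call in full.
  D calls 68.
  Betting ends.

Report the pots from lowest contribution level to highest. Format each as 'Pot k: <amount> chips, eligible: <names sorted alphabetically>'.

Contributions: A=68, B=68, C=37, D=68
Pot levels (distinct totals of non-folded players): 37, 68
Layer 1-37: 37 each from A, B, C, D = 37*4 = 148 chips; eligible A, B, C, D
Layer 38-68: 31 each from A, B, D = 31*3 = 93 chips; eligible A, B, D

Pot 1: 148 chips, eligible: A, B, C, D
Pot 2: 93 chips, eligible: A, B, D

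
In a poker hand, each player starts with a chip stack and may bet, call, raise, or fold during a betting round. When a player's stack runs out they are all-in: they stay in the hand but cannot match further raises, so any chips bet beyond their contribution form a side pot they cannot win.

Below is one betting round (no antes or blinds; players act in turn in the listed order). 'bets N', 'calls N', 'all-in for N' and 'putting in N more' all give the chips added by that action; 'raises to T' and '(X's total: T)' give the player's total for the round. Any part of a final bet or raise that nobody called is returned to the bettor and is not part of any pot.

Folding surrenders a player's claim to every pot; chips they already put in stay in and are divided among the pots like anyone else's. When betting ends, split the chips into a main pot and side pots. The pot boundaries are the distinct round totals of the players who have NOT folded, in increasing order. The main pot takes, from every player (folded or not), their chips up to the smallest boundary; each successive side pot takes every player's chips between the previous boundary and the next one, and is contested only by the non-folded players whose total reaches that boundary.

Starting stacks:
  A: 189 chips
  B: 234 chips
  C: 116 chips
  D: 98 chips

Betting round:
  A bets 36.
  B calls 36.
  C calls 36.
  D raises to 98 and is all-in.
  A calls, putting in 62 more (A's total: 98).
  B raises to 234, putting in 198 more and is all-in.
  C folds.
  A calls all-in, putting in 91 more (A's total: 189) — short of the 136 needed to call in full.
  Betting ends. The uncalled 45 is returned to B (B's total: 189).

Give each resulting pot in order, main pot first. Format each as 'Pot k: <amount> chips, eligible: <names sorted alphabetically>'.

Contributions (after 45 returned to B): A=189, B=189, C=36, D=98
Folded: C
Pot levels (distinct totals of non-folded players): 98, 189
Layer 1-98: A 98 + B 98 + C 36 + D 98 = 330 chips; eligible A, B, D
Layer 99-189: 91 each from A, B = 91*2 = 182 chips; eligible A, B

Pot 1: 330 chips, eligible: A, B, D
Pot 2: 182 chips, eligible: A, B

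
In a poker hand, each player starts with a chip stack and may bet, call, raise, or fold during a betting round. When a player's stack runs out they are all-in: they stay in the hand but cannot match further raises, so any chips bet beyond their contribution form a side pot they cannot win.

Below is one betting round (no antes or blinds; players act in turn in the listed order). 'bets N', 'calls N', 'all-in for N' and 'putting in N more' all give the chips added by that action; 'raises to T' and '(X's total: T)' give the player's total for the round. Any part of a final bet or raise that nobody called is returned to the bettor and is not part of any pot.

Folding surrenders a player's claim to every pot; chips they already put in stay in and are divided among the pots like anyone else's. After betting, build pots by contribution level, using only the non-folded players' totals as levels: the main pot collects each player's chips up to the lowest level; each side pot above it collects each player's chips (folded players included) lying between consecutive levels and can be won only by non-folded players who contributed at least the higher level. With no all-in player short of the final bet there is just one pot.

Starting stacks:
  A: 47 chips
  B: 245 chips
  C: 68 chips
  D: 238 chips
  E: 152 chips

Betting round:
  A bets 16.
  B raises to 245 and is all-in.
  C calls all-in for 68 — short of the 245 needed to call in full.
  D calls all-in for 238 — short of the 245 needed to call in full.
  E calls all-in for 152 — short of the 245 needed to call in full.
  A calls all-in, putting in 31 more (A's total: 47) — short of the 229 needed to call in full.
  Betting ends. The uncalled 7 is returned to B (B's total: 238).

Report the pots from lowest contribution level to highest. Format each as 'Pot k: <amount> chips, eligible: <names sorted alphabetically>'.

Contributions (after 7 returned to B): A=47, B=238, C=68, D=238, E=152
Pot levels (distinct totals of non-folded players): 47, 68, 152, 238
Layer 1-47: 47 each from A, B, C, D, E = 47*5 = 235 chips; eligible A, B, C, D, E
Layer 48-68: 21 each from B, C, D, E = 21*4 = 84 chips; eligible B, C, D, E
Layer 69-152: 84 each from B, D, E = 84*3 = 252 chips; eligible B, D, E
Layer 153-238: 86 each from B, D = 86*2 = 172 chips; eligible B, D

Pot 1: 235 chips, eligible: A, B, C, D, E
Pot 2: 84 chips, eligible: B, C, D, E
Pot 3: 252 chips, eligible: B, D, E
Pot 4: 172 chips, eligible: B, D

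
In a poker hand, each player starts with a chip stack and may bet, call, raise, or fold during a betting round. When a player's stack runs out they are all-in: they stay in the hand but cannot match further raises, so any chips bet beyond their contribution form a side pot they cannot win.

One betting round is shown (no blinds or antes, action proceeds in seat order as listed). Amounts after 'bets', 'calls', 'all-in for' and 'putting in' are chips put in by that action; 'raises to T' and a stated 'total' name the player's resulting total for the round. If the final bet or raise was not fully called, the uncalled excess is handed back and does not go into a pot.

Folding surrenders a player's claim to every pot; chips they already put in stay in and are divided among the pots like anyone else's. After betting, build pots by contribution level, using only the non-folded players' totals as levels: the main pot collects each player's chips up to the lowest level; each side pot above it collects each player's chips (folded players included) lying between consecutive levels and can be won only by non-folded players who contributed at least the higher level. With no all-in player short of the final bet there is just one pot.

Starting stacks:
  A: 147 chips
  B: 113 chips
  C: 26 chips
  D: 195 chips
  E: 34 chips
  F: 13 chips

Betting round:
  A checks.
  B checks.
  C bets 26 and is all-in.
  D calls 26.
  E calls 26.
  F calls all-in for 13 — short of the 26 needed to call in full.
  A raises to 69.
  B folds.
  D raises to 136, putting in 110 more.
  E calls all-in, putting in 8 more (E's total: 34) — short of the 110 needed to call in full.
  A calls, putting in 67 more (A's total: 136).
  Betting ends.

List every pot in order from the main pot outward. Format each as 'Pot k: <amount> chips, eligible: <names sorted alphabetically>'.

Pot 1: 65 chips, eligible: A, C, D, E, F
Pot 2: 52 chips, eligible: A, C, D, E
Pot 3: 24 chips, eligible: A, D, E
Pot 4: 204 chips, eligible: A, D

Derivation:
Contributions: A=136, C=26, D=136, E=34, F=13
Folded: B
Pot levels (distinct totals of non-folded players): 13, 26, 34, 136
Layer 1-13: 13 each from A, C, D, E, F = 13*5 = 65 chips; eligible A, C, D, E, F
Layer 14-26: 13 each from A, C, D, E = 13*4 = 52 chips; eligible A, C, D, E
Layer 27-34: 8 each from A, D, E = 8*3 = 24 chips; eligible A, D, E
Layer 35-136: 102 each from A, D = 102*2 = 204 chips; eligible A, D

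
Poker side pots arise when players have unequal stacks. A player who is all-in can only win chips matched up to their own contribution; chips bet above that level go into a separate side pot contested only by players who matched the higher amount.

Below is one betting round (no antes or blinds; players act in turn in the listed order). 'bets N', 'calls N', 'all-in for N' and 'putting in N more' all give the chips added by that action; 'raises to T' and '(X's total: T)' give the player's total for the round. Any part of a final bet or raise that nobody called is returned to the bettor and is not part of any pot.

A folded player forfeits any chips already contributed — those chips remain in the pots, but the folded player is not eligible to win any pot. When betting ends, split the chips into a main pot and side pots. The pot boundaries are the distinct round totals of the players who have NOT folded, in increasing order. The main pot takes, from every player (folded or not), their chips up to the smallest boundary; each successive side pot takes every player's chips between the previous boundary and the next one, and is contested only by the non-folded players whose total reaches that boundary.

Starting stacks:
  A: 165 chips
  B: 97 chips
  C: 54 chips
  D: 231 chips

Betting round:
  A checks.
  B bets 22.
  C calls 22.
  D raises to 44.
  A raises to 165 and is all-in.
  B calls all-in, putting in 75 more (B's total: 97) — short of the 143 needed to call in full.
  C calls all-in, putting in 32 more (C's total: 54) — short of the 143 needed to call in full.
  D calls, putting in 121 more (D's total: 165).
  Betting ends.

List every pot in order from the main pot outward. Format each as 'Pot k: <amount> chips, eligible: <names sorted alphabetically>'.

Contributions: A=165, B=97, C=54, D=165
Pot levels (distinct totals of non-folded players): 54, 97, 165
Layer 1-54: 54 each from A, B, C, D = 54*4 = 216 chips; eligible A, B, C, D
Layer 55-97: 43 each from A, B, D = 43*3 = 129 chips; eligible A, B, D
Layer 98-165: 68 each from A, D = 68*2 = 136 chips; eligible A, D

Pot 1: 216 chips, eligible: A, B, C, D
Pot 2: 129 chips, eligible: A, B, D
Pot 3: 136 chips, eligible: A, D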